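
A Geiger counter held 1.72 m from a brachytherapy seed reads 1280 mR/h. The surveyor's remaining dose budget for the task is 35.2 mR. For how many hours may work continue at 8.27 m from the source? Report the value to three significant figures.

0.636 h

Applying the 1/r² law, rate at 8.27 m:
1280 × (1.72/8.27)² = 1280 × 0.04326 = 55.37 mR/h.
Stay time = 35.2 mR ÷ 55.37 mR/h = 0.6357 h.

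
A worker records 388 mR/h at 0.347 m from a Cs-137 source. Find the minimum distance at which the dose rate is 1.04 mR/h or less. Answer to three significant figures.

6.70 m

By the inverse-square law, d₂ = d₁·√(I₁/I₂).
I₁/I₂ = 388/1.04 = 373.1, so d₂ = 0.347 × √373.1 = 6.703 m.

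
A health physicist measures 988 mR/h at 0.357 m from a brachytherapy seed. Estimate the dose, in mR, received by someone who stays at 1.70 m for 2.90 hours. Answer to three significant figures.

126 mR

Using I₁d₁² = I₂d₂², rate at 1.70 m:
988 × (0.357/1.70)² = 988 × 0.04410 = 43.57 mR/h.
Dose = rate × time = 43.57 mR/h × 2.900 h = 126.4 mR.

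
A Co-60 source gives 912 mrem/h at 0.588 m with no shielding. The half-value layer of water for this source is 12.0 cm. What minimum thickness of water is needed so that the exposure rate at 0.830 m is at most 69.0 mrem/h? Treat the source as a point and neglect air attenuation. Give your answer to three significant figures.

At 0.830 m, distance alone gives (0.588/0.830)² = 0.5019, so 912 × 0.5019 = 457.7 mrem/h.
Further attenuation needed: 457.7/69.0 = 6.633.
n = log₂(6.633) = 2.730 half-value layers.
Thickness = 2.730 × 12.0 cm = 32.76 cm.

32.8 cm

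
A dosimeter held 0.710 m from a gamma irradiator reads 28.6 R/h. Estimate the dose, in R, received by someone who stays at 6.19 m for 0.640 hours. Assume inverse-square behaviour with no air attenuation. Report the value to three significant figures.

Since intensity falls as 1/r², rate at 6.19 m:
28.6 × (0.710/6.19)² = 28.6 × 0.01316 = 0.3764 R/h.
Dose = rate × time = 0.3764 R/h × 0.6400 h = 0.2409 R.

0.241 R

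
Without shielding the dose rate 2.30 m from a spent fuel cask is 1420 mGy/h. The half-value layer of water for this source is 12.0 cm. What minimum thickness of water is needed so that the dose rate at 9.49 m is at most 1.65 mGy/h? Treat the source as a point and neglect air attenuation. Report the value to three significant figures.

67.9 cm

At 9.49 m, distance alone gives (2.30/9.49)² = 0.05874, so 1420 × 0.05874 = 83.41 mGy/h.
Further attenuation needed: 83.41/1.65 = 50.55.
n = log₂(50.55) = 5.660 half-value layers.
Thickness = 5.660 × 12.0 cm = 67.92 cm.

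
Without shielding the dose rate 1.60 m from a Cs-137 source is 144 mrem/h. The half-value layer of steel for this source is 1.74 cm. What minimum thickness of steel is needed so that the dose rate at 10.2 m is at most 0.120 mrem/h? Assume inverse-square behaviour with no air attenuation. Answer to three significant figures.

At 10.2 m, distance alone gives (1.60/10.2)² = 0.02461, so 144 × 0.02461 = 3.544 mrem/h.
Further attenuation needed: 3.544/0.120 = 29.53.
n = log₂(29.53) = 4.884 half-value layers.
Thickness = 4.884 × 1.74 cm = 8.498 cm.

8.50 cm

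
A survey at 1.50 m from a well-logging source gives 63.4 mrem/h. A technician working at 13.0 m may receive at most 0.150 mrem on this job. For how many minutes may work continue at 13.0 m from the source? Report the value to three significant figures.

10.7 min

Since intensity falls as 1/r², rate at 13.0 m:
(1.50/13.0)² = 0.01331, so 63.4 × 0.01331 = 0.8439 mrem/h.
Stay time = 0.150 mrem ÷ 0.8439 mrem/h = 0.1777 h = 10.66 min.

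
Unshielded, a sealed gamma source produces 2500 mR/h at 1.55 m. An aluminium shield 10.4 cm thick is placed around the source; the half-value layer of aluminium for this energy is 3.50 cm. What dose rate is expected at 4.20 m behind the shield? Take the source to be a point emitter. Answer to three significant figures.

Distance alone: (1.55/4.20)² = 0.1362, so 2500 × 0.1362 = 340.5 mR/h.
Shield: 10.4/3.50 = 2.971 half-value layers → attenuation 2^(−2.971) = 0.1275.
Combined: 340.5 × 0.1275 = 43.41 mR/h.

43.4 mR/h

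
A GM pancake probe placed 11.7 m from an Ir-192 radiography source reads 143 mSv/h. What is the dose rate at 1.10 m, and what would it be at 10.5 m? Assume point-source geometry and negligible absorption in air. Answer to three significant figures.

Since intensity falls as 1/r²,
At 1.10 m: (11.7/1.10)² = 113.1, so 143 × 113.1 = 16170 mSv/h
At 10.5 m: 16170 × (1.10/10.5)² = 16170 × 0.01098 = 177.5 mSv/h.

16200 mSv/h; 178 mSv/h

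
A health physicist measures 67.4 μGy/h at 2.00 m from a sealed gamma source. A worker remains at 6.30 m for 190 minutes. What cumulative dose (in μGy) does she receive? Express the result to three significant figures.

Intensity scales as (d₁/d₂)², so rate at 6.30 m:
(2.00/6.30)² = 0.1008, so 67.4 × 0.1008 = 6.794 μGy/h.
Dose = rate × time = 6.794 μGy/h × 3.167 h = 21.52 μGy.

21.5 μGy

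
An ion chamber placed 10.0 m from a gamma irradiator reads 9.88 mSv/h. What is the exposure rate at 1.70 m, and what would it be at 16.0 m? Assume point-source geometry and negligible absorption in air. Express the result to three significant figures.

342 mSv/h; 3.86 mSv/h

Since intensity falls as 1/r²,
At 1.70 m: 9.88 × (10.0/1.70)² = 9.88 × 34.60 = 341.8 mSv/h
At 16.0 m: (1.70/16.0)² = 0.01129, so 341.8 × 0.01129 = 3.859 mSv/h.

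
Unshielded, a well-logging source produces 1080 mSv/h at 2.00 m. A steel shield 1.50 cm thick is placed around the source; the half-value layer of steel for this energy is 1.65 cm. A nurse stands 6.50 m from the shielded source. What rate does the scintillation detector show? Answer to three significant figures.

54.4 mSv/h

Distance alone: 1080 × (2.00/6.50)² = 1080 × 0.09467 = 102.2 mSv/h.
Shield: 1.50/1.65 = 0.9091 half-value layers → attenuation 2^(−0.9091) = 0.5325.
Combined: 102.2 × 0.5325 = 54.42 mSv/h.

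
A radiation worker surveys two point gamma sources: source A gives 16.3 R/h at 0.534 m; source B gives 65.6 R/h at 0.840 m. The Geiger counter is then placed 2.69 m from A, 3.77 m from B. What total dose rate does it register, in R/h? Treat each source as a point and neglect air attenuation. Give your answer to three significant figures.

By superposition, sum each source's inverse-square contribution:
A: 16.3 × (0.534/2.69)² = 0.6423 R/h
B: 65.6 × (0.840/3.77)² = 3.257 R/h
Total = 0.6423 + 3.257 = 3.899 R/h.

3.90 R/h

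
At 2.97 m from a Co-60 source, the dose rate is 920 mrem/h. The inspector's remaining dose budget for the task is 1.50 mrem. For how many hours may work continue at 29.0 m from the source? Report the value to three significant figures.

0.155 h

Using I₁d₁² = I₂d₂², rate at 29.0 m:
920 × (2.97/29.0)² = 920 × 0.01049 = 9.651 mrem/h.
Stay time = 1.50 mrem ÷ 9.651 mrem/h = 0.1554 h.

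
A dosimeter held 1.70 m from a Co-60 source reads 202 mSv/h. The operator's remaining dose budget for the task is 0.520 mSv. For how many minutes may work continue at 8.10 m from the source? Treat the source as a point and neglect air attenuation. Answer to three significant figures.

3.51 min

Intensity scales as (d₁/d₂)², so rate at 8.10 m:
(1.70/8.10)² = 0.04405, so 202 × 0.04405 = 8.898 mSv/h.
Stay time = 0.520 mSv ÷ 8.898 mSv/h = 0.05844 h = 3.506 min.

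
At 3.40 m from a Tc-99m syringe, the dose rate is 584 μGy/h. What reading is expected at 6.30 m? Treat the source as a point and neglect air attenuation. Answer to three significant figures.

170 μGy/h

By the inverse-square law, the rate at 6.30 m is
(3.40/6.30)² = 0.2913, so 584 × 0.2913 = 170.1 μGy/h.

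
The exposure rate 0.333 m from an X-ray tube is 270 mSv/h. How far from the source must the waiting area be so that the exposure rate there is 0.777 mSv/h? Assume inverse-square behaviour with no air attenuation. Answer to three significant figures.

Intensity scales as (d₁/d₂)², so d₂ = d₁·√(I₁/I₂).
I₁/I₂ = 270/0.777 = 347.5, so d₂ = 0.333 × √347.5 = 6.208 m.

6.21 m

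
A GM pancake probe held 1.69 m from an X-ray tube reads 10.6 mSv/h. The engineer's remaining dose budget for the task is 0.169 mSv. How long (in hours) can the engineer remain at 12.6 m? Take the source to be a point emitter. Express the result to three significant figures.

0.886 h

Intensity scales as (d₁/d₂)², so rate at 12.6 m:
10.6 × (1.69/12.6)² = 10.6 × 0.01799 = 0.1907 mSv/h.
Stay time = 0.169 mSv ÷ 0.1907 mSv/h = 0.8862 h.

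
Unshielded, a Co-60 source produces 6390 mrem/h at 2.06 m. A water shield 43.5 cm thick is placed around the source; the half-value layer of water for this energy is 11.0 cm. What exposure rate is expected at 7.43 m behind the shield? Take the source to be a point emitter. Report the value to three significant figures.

Distance alone: (2.06/7.43)² = 0.07687, so 6390 × 0.07687 = 491.2 mrem/h.
Shield: 43.5/11.0 = 3.955 half-value layers → attenuation 2^(−3.955) = 0.06448.
Combined: 491.2 × 0.06448 = 31.67 mrem/h.

31.7 mrem/h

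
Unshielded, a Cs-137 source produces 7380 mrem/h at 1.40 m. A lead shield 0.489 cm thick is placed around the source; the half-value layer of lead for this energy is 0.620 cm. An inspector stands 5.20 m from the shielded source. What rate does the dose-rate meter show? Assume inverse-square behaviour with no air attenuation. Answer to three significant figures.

310 mrem/h

Distance alone: 7380 × (1.40/5.20)² = 7380 × 0.07249 = 535.0 mrem/h.
Shield: 0.489/0.620 = 0.7887 half-value layers → attenuation 2^(−0.7887) = 0.5789.
Combined: 535.0 × 0.5789 = 309.7 mrem/h.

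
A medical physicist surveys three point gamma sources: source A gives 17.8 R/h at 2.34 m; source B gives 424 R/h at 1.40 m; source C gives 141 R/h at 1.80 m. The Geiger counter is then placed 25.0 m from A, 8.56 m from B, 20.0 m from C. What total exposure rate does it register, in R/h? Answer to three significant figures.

Each source contributes Iᵢ·(dᵢ/rᵢ)²; contributions add.
A: 17.8 × (2.34/25.0)² = 0.1559 R/h
B: 424 × (1.40/8.56)² = 11.34 R/h
C: 141 × (1.80/20.0)² = 1.142 R/h
Total = 0.1559 + 11.34 + 1.142 = 12.64 R/h.

12.6 R/h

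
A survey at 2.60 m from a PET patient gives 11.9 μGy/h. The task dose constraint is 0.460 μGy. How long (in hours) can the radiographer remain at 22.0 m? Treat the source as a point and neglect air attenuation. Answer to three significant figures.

2.77 h

By the inverse-square law, rate at 22.0 m:
(2.60/22.0)² = 0.01397, so 11.9 × 0.01397 = 0.1662 μGy/h.
Stay time = 0.460 μGy ÷ 0.1662 μGy/h = 2.768 h.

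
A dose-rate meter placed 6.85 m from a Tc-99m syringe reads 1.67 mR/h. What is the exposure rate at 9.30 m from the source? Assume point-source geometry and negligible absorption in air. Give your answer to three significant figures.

Applying the 1/r² law, scaling from 6.85 m to 9.30 m:
1.67 × (6.85/9.30)² = 1.67 × 0.5425 = 0.9060 mR/h.

0.906 mR/h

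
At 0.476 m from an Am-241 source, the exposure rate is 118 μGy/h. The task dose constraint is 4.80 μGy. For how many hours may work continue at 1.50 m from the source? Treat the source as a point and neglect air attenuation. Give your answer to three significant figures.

By the inverse-square law, rate at 1.50 m:
118 × (0.476/1.50)² = 118 × 0.1007 = 11.88 μGy/h.
Stay time = 4.80 μGy ÷ 11.88 μGy/h = 0.4040 h.

0.404 h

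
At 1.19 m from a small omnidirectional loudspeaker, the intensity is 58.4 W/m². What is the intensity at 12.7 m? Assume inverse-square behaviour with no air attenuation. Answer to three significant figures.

0.513 W/m²

Applying the 1/r² law, the rate at 12.7 m is
58.4 × (1.19/12.7)² = 58.4 × 0.008780 = 0.5128 W/m².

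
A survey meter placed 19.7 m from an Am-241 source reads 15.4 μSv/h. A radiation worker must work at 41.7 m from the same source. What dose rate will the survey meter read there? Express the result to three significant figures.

Using I₁d₁² = I₂d₂², scaling from 19.7 m to 41.7 m:
15.4 × (19.7/41.7)² = 15.4 × 0.2232 = 3.437 μSv/h.

3.44 μSv/h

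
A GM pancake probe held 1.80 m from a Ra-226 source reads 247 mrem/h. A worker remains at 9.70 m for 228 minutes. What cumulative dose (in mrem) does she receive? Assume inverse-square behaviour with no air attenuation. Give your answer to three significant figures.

By the inverse-square law, rate at 9.70 m:
(1.80/9.70)² = 0.03444, so 247 × 0.03444 = 8.507 mrem/h.
Dose = rate × time = 8.507 mrem/h × 3.800 h = 32.33 mrem.

32.3 mrem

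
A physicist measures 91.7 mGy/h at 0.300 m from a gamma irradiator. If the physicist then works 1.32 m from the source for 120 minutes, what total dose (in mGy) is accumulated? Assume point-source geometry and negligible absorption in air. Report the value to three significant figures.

9.47 mGy

Applying the 1/r² law, rate at 1.32 m:
(0.300/1.32)² = 0.05165, so 91.7 × 0.05165 = 4.736 mGy/h.
Dose = rate × time = 4.736 mGy/h × 2.000 h = 9.472 mGy.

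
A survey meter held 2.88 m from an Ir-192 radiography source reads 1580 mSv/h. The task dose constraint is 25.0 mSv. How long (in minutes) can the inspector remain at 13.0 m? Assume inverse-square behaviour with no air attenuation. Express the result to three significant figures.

19.3 min

By the inverse-square law, rate at 13.0 m:
(2.88/13.0)² = 0.04908, so 1580 × 0.04908 = 77.55 mSv/h.
Stay time = 25.0 mSv ÷ 77.55 mSv/h = 0.3224 h = 19.34 min.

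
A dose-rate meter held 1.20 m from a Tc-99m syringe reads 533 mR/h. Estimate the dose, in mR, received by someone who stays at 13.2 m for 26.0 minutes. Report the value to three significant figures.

Since intensity falls as 1/r², rate at 13.2 m:
(1.20/13.2)² = 0.008264, so 533 × 0.008264 = 4.405 mR/h.
Dose = rate × time = 4.405 mR/h × 0.4333 h = 1.909 mR.

1.91 mR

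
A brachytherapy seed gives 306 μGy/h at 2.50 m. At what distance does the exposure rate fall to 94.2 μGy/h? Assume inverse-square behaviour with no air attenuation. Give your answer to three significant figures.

Using I₁d₁² = I₂d₂², d₂ = d₁·√(I₁/I₂).
I₁/I₂ = 306/94.2 = 3.248, so d₂ = 2.50 × √3.248 = 4.506 m.

4.51 m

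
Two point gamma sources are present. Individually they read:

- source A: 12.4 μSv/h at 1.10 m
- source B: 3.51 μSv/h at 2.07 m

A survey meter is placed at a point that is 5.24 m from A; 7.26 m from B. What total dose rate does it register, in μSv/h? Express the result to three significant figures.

0.832 μSv/h

Each source contributes Iᵢ·(dᵢ/rᵢ)²; contributions add.
A: 12.4 × (1.10/5.24)² = 0.5464 μSv/h
B: 3.51 × (2.07/7.26)² = 0.2853 μSv/h
Total = 0.5464 + 0.2853 = 0.8317 μSv/h.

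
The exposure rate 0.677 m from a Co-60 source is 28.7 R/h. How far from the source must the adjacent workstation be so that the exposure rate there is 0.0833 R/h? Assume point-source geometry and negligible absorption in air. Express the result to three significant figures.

Since intensity falls as 1/r², d₂ = d₁·√(I₁/I₂).
I₁/I₂ = 28.7/0.0833 = 344.5, so d₂ = 0.677 × √344.5 = 12.57 m.

12.6 m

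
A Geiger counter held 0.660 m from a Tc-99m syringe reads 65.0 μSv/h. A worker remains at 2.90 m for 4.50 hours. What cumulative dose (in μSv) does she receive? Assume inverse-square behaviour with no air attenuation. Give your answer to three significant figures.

15.2 μSv

Using I₁d₁² = I₂d₂², rate at 2.90 m:
(0.660/2.90)² = 0.05180, so 65.0 × 0.05180 = 3.367 μSv/h.
Dose = rate × time = 3.367 μSv/h × 4.500 h = 15.15 μSv.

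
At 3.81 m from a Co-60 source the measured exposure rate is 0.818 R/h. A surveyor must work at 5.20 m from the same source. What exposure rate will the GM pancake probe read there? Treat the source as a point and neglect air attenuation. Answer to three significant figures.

0.439 R/h

Using I₁d₁² = I₂d₂², scaling from 3.81 m to 5.20 m:
0.818 × (3.81/5.20)² = 0.818 × 0.5368 = 0.4391 R/h.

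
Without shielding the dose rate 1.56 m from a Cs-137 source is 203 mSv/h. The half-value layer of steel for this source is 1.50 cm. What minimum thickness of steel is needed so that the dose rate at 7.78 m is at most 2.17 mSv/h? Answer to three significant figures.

2.87 cm

At 7.78 m, distance alone gives (1.56/7.78)² = 0.04021, so 203 × 0.04021 = 8.163 mSv/h.
Further attenuation needed: 8.163/2.17 = 3.762.
n = log₂(3.762) = 1.911 half-value layers.
Thickness = 1.911 × 1.50 cm = 2.867 cm.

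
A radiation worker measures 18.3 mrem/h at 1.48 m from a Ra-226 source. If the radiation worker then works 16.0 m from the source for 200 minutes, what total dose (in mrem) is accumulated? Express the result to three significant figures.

By the inverse-square law, rate at 16.0 m:
(1.48/16.0)² = 0.008556, so 18.3 × 0.008556 = 0.1566 mrem/h.
Dose = rate × time = 0.1566 mrem/h × 3.333 h = 0.5219 mrem.

0.522 mrem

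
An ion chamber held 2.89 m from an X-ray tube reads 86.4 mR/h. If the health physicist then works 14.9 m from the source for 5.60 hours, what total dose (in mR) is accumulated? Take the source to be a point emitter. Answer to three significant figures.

Applying the 1/r² law, rate at 14.9 m:
(2.89/14.9)² = 0.03762, so 86.4 × 0.03762 = 3.250 mR/h.
Dose = rate × time = 3.250 mR/h × 5.600 h = 18.20 mR.

18.2 mR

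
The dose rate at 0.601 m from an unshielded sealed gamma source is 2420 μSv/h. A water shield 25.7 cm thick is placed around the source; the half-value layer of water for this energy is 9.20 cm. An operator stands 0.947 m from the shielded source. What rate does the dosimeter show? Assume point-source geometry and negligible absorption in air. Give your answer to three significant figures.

Distance alone: (0.601/0.947)² = 0.4028, so 2420 × 0.4028 = 974.8 μSv/h.
Shield: 25.7/9.20 = 2.793 half-value layers → attenuation 2^(−2.793) = 0.1443.
Combined: 974.8 × 0.1443 = 140.7 μSv/h.

141 μSv/h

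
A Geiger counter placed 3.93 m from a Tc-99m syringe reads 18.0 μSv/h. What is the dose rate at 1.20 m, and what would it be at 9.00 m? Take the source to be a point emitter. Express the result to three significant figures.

193 μSv/h; 3.43 μSv/h

Since intensity falls as 1/r²,
At 1.20 m: 18.0 × (3.93/1.20)² = 18.0 × 10.73 = 193.1 μSv/h
At 9.00 m: 193.1 × (1.20/9.00)² = 193.1 × 0.01778 = 3.433 μSv/h.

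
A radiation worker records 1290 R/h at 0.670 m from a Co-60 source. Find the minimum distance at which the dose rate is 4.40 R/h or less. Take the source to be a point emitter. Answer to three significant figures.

11.5 m

Using I₁d₁² = I₂d₂², d₂ = d₁·√(I₁/I₂).
I₁/I₂ = 1290/4.40 = 293.2, so d₂ = 0.670 × √293.2 = 11.47 m.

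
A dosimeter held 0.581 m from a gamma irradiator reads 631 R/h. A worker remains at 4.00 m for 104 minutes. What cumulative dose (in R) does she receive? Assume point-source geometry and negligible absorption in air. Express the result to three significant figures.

23.1 R

Applying the 1/r² law, rate at 4.00 m:
(0.581/4.00)² = 0.02110, so 631 × 0.02110 = 13.31 R/h.
Dose = rate × time = 13.31 R/h × 1.733 h = 23.07 R.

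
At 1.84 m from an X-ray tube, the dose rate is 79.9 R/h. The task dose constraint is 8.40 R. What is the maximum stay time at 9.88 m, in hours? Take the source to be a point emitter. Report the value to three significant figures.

Intensity scales as (d₁/d₂)², so rate at 9.88 m:
79.9 × (1.84/9.88)² = 79.9 × 0.03468 = 2.771 R/h.
Stay time = 8.40 R ÷ 2.771 R/h = 3.031 h.

3.03 h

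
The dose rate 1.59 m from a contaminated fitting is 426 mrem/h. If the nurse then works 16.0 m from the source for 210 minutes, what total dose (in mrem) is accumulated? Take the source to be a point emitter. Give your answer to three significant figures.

14.7 mrem

Intensity scales as (d₁/d₂)², so rate at 16.0 m:
(1.59/16.0)² = 0.009875, so 426 × 0.009875 = 4.207 mrem/h.
Dose = rate × time = 4.207 mrem/h × 3.500 h = 14.72 mrem.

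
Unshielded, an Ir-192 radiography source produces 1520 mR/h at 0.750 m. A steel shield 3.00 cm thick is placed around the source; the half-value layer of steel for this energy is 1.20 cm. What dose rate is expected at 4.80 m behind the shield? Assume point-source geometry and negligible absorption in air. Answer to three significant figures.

Distance alone: (0.750/4.80)² = 0.02441, so 1520 × 0.02441 = 37.10 mR/h.
Shield: 3.00/1.20 = 2.500 half-value layers → attenuation 2^(−2.500) = 0.1768.
Combined: 37.10 × 0.1768 = 6.559 mR/h.

6.56 mR/h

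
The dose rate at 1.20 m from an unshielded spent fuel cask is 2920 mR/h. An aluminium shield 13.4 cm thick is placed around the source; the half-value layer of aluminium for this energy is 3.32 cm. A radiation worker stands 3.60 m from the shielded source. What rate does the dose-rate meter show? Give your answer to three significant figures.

Distance alone: (1.20/3.60)² = 0.1111, so 2920 × 0.1111 = 324.4 mR/h.
Shield: 13.4/3.32 = 4.036 half-value layers → attenuation 2^(−4.036) = 0.06096.
Combined: 324.4 × 0.06096 = 19.78 mR/h.

19.8 mR/h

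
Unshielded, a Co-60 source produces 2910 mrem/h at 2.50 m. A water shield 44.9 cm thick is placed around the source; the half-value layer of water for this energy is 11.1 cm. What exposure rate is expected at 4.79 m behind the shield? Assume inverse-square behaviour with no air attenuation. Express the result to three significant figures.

Distance alone: 2910 × (2.50/4.79)² = 2910 × 0.2724 = 792.7 mrem/h.
Shield: 44.9/11.1 = 4.045 half-value layers → attenuation 2^(−4.045) = 0.06058.
Combined: 792.7 × 0.06058 = 48.02 mrem/h.

48.0 mrem/h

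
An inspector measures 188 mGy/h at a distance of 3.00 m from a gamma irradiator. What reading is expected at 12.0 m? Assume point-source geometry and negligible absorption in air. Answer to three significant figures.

11.8 mGy/h

Since intensity falls as 1/r², the rate at 12.0 m is
188 × (3.00/12.0)² = 188 × 0.06250 = 11.75 mGy/h.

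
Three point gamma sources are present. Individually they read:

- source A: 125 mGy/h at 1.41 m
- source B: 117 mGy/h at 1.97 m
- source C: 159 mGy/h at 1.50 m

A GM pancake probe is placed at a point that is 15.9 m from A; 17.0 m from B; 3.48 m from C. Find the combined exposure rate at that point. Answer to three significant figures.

32.1 mGy/h

Each source contributes Iᵢ·(dᵢ/rᵢ)²; contributions add.
A: 125 × (1.41/15.9)² = 0.9830 mGy/h
B: 117 × (1.97/17.0)² = 1.571 mGy/h
C: 159 × (1.50/3.48)² = 29.54 mGy/h
Total = 0.9830 + 1.571 + 29.54 = 32.09 mGy/h.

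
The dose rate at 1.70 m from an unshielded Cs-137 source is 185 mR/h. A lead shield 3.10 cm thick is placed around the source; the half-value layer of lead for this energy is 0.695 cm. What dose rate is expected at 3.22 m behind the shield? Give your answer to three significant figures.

Distance alone: 185 × (1.70/3.22)² = 185 × 0.2787 = 51.56 mR/h.
Shield: 3.10/0.695 = 4.460 half-value layers → attenuation 2^(−4.460) = 0.04544.
Combined: 51.56 × 0.04544 = 2.343 mR/h.

2.34 mR/h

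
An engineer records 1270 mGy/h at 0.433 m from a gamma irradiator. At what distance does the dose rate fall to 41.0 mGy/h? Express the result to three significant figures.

2.41 m

Intensity scales as (d₁/d₂)², so d₂ = d₁·√(I₁/I₂).
I₁/I₂ = 1270/41.0 = 30.98, so d₂ = 0.433 × √30.98 = 2.410 m.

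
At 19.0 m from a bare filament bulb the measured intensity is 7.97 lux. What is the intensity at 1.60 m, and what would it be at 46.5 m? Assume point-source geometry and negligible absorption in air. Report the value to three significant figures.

Intensity scales as (d₁/d₂)², so
At 1.60 m: 7.97 × (19.0/1.60)² = 7.97 × 141.0 = 1124 lux
At 46.5 m: 1124 × (1.60/46.5)² = 1124 × 0.001184 = 1.331 lux.

1120 lux; 1.33 lux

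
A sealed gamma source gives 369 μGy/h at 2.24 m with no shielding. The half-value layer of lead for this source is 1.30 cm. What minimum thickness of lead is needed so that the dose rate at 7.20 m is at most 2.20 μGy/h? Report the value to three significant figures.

At 7.20 m, distance alone gives 369 × (2.24/7.20)² = 369 × 0.09679 = 35.72 μGy/h.
Further attenuation needed: 35.72/2.20 = 16.24.
n = log₂(16.24) = 4.021 half-value layers.
Thickness = 4.021 × 1.30 cm = 5.227 cm.

5.23 cm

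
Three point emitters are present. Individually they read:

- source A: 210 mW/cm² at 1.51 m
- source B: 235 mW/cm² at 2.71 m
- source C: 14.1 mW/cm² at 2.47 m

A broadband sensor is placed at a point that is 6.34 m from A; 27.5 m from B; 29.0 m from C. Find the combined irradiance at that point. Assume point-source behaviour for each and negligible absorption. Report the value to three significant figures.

14.3 mW/cm²

Each source contributes Iᵢ·(dᵢ/rᵢ)²; contributions add.
A: 210 × (1.51/6.34)² = 11.91 mW/cm²
B: 235 × (2.71/27.5)² = 2.282 mW/cm²
C: 14.1 × (2.47/29.0)² = 0.1023 mW/cm²
Total = 11.91 + 2.282 + 0.1023 = 14.29 mW/cm².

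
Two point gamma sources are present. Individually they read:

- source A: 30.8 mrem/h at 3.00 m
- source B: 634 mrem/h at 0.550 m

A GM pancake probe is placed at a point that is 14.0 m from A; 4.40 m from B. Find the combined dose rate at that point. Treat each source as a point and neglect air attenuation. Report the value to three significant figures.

By superposition, sum each source's inverse-square contribution:
A: 30.8 × (3.00/14.0)² = 1.414 mrem/h
B: 634 × (0.550/4.40)² = 9.906 mrem/h
Total = 1.414 + 9.906 = 11.32 mrem/h.

11.3 mrem/h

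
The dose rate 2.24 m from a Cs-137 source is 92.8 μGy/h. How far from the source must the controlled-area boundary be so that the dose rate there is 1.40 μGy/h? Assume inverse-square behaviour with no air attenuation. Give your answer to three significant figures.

Intensity scales as (d₁/d₂)², so d₂ = d₁·√(I₁/I₂).
I₁/I₂ = 92.8/1.40 = 66.29, so d₂ = 2.24 × √66.29 = 18.24 m.

18.2 m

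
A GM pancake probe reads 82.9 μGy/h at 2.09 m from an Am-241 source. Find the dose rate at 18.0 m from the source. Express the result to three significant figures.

1.12 μGy/h

By the inverse-square law, the rate at 18.0 m is
82.9 × (2.09/18.0)² = 82.9 × 0.01348 = 1.117 μGy/h.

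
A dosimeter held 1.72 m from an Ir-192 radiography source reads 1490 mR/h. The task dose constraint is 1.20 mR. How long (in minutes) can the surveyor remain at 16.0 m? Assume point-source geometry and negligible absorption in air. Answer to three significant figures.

4.18 min

Since intensity falls as 1/r², rate at 16.0 m:
(1.72/16.0)² = 0.01156, so 1490 × 0.01156 = 17.22 mR/h.
Stay time = 1.20 mR ÷ 17.22 mR/h = 0.06969 h = 4.181 min.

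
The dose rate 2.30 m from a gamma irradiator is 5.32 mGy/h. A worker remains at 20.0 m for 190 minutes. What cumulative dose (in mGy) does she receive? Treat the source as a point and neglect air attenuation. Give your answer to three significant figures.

Applying the 1/r² law, rate at 20.0 m:
(2.30/20.0)² = 0.01322, so 5.32 × 0.01322 = 0.07033 mGy/h.
Dose = rate × time = 0.07033 mGy/h × 3.167 h = 0.2227 mGy.

0.223 mGy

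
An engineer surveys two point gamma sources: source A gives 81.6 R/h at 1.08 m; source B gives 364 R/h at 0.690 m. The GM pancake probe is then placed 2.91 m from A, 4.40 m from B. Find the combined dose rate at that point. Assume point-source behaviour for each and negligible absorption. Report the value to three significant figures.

Each source contributes Iᵢ·(dᵢ/rᵢ)²; contributions add.
A: 81.6 × (1.08/2.91)² = 11.24 R/h
B: 364 × (0.690/4.40)² = 8.951 R/h
Total = 11.24 + 8.951 = 20.19 R/h.

20.2 R/h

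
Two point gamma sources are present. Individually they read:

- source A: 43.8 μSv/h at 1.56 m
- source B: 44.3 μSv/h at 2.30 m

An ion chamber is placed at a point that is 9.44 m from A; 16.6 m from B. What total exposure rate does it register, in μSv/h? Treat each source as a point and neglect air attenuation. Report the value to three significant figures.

Each source contributes Iᵢ·(dᵢ/rᵢ)²; contributions add.
A: 43.8 × (1.56/9.44)² = 1.196 μSv/h
B: 44.3 × (2.30/16.6)² = 0.8504 μSv/h
Total = 1.196 + 0.8504 = 2.046 μSv/h.

2.05 μSv/h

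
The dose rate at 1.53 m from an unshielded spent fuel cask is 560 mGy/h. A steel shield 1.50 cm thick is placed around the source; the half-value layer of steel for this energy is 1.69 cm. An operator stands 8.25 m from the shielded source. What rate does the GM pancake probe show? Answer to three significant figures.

10.4 mGy/h

Distance alone: (1.53/8.25)² = 0.03439, so 560 × 0.03439 = 19.26 mGy/h.
Shield: 1.50/1.69 = 0.8876 half-value layers → attenuation 2^(−0.8876) = 0.5405.
Combined: 19.26 × 0.5405 = 10.41 mGy/h.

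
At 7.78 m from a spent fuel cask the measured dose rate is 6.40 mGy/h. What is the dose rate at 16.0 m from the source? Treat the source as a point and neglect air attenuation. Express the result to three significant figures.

1.51 mGy/h

By the inverse-square law, scaling from 7.78 m to 16.0 m:
(7.78/16.0)² = 0.2364, so 6.40 × 0.2364 = 1.513 mGy/h.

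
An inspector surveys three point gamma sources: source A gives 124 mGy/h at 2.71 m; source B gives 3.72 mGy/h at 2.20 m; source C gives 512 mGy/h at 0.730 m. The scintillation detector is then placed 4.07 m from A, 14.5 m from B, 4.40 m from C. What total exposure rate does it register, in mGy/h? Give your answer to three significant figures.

Each source contributes Iᵢ·(dᵢ/rᵢ)²; contributions add.
A: 124 × (2.71/4.07)² = 54.98 mGy/h
B: 3.72 × (2.20/14.5)² = 0.08564 mGy/h
C: 512 × (0.730/4.40)² = 14.09 mGy/h
Total = 54.98 + 0.08564 + 14.09 = 69.16 mGy/h.

69.2 mGy/h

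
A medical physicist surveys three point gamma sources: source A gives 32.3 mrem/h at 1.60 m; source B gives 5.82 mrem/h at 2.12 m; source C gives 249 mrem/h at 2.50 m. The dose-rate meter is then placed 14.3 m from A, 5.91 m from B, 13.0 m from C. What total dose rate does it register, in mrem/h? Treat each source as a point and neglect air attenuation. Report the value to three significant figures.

By superposition, sum each source's inverse-square contribution:
A: 32.3 × (1.60/14.3)² = 0.4044 mrem/h
B: 5.82 × (2.12/5.91)² = 0.7489 mrem/h
C: 249 × (2.50/13.0)² = 9.209 mrem/h
Total = 0.4044 + 0.7489 + 9.209 = 10.36 mrem/h.

10.4 mrem/h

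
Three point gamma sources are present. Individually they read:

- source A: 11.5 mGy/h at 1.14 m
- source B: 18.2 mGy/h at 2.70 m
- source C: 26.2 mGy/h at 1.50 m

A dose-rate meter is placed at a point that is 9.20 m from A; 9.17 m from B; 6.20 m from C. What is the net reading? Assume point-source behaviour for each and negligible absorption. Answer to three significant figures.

3.29 mGy/h

By superposition, sum each source's inverse-square contribution:
A: 11.5 × (1.14/9.20)² = 0.1766 mGy/h
B: 18.2 × (2.70/9.17)² = 1.578 mGy/h
C: 26.2 × (1.50/6.20)² = 1.534 mGy/h
Total = 0.1766 + 1.578 + 1.534 = 3.289 mGy/h.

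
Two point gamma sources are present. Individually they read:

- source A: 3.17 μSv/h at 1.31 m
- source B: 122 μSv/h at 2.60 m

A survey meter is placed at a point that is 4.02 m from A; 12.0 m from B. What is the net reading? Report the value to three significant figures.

By superposition, sum each source's inverse-square contribution:
A: 3.17 × (1.31/4.02)² = 0.3366 μSv/h
B: 122 × (2.60/12.0)² = 5.727 μSv/h
Total = 0.3366 + 5.727 = 6.064 μSv/h.

6.06 μSv/h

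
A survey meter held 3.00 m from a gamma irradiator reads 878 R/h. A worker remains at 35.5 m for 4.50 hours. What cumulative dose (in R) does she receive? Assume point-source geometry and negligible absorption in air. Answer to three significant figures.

28.2 R

Intensity scales as (d₁/d₂)², so rate at 35.5 m:
(3.00/35.5)² = 0.007141, so 878 × 0.007141 = 6.270 R/h.
Dose = rate × time = 6.270 R/h × 4.500 h = 28.21 R.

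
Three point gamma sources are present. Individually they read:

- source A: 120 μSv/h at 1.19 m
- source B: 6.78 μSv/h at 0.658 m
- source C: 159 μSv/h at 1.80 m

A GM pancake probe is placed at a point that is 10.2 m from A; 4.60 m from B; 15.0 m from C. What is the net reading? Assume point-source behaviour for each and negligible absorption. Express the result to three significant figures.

4.06 μSv/h

By superposition, sum each source's inverse-square contribution:
A: 120 × (1.19/10.2)² = 1.633 μSv/h
B: 6.78 × (0.658/4.60)² = 0.1387 μSv/h
C: 159 × (1.80/15.0)² = 2.290 μSv/h
Total = 1.633 + 0.1387 + 2.290 = 4.062 μSv/h.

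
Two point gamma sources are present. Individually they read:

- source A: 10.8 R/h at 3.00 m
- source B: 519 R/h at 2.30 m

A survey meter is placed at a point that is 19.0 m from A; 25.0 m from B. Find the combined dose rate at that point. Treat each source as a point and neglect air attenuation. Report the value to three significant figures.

4.66 R/h

By superposition, sum each source's inverse-square contribution:
A: 10.8 × (3.00/19.0)² = 0.2693 R/h
B: 519 × (2.30/25.0)² = 4.393 R/h
Total = 0.2693 + 4.393 = 4.662 R/h.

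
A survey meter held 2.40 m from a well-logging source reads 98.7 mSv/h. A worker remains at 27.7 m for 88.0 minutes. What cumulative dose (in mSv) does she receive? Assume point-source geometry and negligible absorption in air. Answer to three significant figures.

1.09 mSv

Since intensity falls as 1/r², rate at 27.7 m:
98.7 × (2.40/27.7)² = 98.7 × 0.007507 = 0.7409 mSv/h.
Dose = rate × time = 0.7409 mSv/h × 1.467 h = 1.087 mSv.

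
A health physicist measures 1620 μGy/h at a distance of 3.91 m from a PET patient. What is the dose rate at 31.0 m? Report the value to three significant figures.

25.8 μGy/h

Applying the 1/r² law, the rate at 31.0 m is
(3.91/31.0)² = 0.01591, so 1620 × 0.01591 = 25.77 μGy/h.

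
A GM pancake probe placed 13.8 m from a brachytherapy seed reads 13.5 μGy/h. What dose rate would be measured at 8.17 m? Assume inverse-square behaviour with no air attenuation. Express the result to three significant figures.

38.5 μGy/h

By the inverse-square law, scaling from 13.8 m to 8.17 m:
(13.8/8.17)² = 2.853, so 13.5 × 2.853 = 38.52 μGy/h.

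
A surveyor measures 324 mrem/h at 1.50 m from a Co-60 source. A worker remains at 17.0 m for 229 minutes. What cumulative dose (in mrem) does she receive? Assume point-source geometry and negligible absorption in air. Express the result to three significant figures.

9.63 mrem

Using I₁d₁² = I₂d₂², rate at 17.0 m:
(1.50/17.0)² = 0.007785, so 324 × 0.007785 = 2.522 mrem/h.
Dose = rate × time = 2.522 mrem/h × 3.817 h = 9.626 mrem.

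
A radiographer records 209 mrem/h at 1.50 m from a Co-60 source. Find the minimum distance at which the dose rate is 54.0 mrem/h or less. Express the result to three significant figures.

2.95 m

Since intensity falls as 1/r², d₂ = d₁·√(I₁/I₂).
I₁/I₂ = 209/54.0 = 3.870, so d₂ = 1.50 × √3.870 = 2.951 m.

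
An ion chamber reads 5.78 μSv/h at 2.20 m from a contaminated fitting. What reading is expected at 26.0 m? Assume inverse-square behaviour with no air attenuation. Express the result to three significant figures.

0.0414 μSv/h

Using I₁d₁² = I₂d₂², the rate at 26.0 m is
(2.20/26.0)² = 0.007160, so 5.78 × 0.007160 = 0.04138 μSv/h.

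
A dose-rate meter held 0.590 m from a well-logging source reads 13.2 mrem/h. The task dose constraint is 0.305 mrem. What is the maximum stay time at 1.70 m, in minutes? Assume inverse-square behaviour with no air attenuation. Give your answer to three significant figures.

By the inverse-square law, rate at 1.70 m:
13.2 × (0.590/1.70)² = 13.2 × 0.1204 = 1.589 mrem/h.
Stay time = 0.305 mrem ÷ 1.589 mrem/h = 0.1919 h = 11.51 min.

11.5 min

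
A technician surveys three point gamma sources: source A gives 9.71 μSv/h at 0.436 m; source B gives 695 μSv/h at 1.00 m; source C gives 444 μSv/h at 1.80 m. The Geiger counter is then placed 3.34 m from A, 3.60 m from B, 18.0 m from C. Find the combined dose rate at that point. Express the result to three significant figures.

By superposition, sum each source's inverse-square contribution:
A: 9.71 × (0.436/3.34)² = 0.1655 μSv/h
B: 695 × (1.00/3.60)² = 53.63 μSv/h
C: 444 × (1.80/18.0)² = 4.440 μSv/h
Total = 0.1655 + 53.63 + 4.440 = 58.24 μSv/h.

58.2 μSv/h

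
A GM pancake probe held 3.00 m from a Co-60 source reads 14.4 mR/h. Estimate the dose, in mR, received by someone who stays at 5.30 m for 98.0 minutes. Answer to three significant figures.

Using I₁d₁² = I₂d₂², rate at 5.30 m:
(3.00/5.30)² = 0.3204, so 14.4 × 0.3204 = 4.614 mR/h.
Dose = rate × time = 4.614 mR/h × 1.633 h = 7.535 mR.

7.54 mR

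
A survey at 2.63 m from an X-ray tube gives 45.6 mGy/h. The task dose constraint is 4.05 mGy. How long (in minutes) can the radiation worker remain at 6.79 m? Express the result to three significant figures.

Using I₁d₁² = I₂d₂², rate at 6.79 m:
45.6 × (2.63/6.79)² = 45.6 × 0.1500 = 6.840 mGy/h.
Stay time = 4.05 mGy ÷ 6.840 mGy/h = 0.5921 h = 35.53 min.

35.5 min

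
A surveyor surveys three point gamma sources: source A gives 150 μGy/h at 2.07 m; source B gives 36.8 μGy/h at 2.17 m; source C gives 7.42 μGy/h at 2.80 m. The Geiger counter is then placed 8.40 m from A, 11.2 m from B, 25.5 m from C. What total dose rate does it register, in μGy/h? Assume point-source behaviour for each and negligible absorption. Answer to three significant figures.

10.6 μGy/h

By superposition, sum each source's inverse-square contribution:
A: 150 × (2.07/8.40)² = 9.109 μGy/h
B: 36.8 × (2.17/11.2)² = 1.381 μGy/h
C: 7.42 × (2.80/25.5)² = 0.08946 μGy/h
Total = 9.109 + 1.381 + 0.08946 = 10.58 μGy/h.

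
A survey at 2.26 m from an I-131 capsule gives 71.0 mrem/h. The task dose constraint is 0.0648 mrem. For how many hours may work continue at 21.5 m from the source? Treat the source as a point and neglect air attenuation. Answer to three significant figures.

Applying the 1/r² law, rate at 21.5 m:
(2.26/21.5)² = 0.01105, so 71.0 × 0.01105 = 0.7846 mrem/h.
Stay time = 0.0648 mrem ÷ 0.7846 mrem/h = 0.08259 h.

0.0826 h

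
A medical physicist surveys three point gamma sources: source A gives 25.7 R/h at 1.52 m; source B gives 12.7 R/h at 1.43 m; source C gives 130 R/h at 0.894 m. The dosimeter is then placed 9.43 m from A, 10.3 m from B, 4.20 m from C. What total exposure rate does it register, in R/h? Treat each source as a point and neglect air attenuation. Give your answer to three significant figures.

By superposition, sum each source's inverse-square contribution:
A: 25.7 × (1.52/9.43)² = 0.6677 R/h
B: 12.7 × (1.43/10.3)² = 0.2448 R/h
C: 130 × (0.894/4.20)² = 5.890 R/h
Total = 0.6677 + 0.2448 + 5.890 = 6.802 R/h.

6.80 R/h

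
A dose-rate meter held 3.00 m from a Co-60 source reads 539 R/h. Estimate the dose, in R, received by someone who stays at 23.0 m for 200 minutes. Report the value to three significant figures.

30.6 R

Using I₁d₁² = I₂d₂², rate at 23.0 m:
539 × (3.00/23.0)² = 539 × 0.01701 = 9.168 R/h.
Dose = rate × time = 9.168 R/h × 3.333 h = 30.56 R.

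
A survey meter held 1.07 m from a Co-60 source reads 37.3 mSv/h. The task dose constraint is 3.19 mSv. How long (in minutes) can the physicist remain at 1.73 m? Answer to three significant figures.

Using I₁d₁² = I₂d₂², rate at 1.73 m:
37.3 × (1.07/1.73)² = 37.3 × 0.3825 = 14.27 mSv/h.
Stay time = 3.19 mSv ÷ 14.27 mSv/h = 0.2235 h = 13.41 min.

13.4 min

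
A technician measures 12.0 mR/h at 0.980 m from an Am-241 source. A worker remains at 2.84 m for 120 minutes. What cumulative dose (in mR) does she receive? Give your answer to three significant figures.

By the inverse-square law, rate at 2.84 m:
(0.980/2.84)² = 0.1191, so 12.0 × 0.1191 = 1.429 mR/h.
Dose = rate × time = 1.429 mR/h × 2.000 h = 2.858 mR.

2.86 mR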